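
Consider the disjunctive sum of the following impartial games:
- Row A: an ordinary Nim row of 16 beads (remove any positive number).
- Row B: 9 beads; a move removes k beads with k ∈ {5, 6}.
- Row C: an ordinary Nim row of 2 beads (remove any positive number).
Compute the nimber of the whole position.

Row A is a plain Nim row of size 16, so its Grundy value is 16.
Build the Grundy sequence for row B with g(k) = mex{g(k−s) : s ∈ {5, 6}, s ≤ k}:
g(0) = mex{} = 0
g(1) = mex{} = 0
g(2) = mex{} = 0
g(3) = mex{} = 0
g(4) = mex{} = 0
g(5) = mex{0} = 1
g(6) = mex{0} = 1
g(7) = mex{0} = 1
g(8) = mex{0} = 1
g(9) = mex{0} = 1
So g(9) = 1.
Row C is a plain Nim row of size 2, so its Grundy value is 2.
The value of a disjunctive sum is the nim-sum of the parts.
Combined value = 16 XOR 1 XOR 2 = 19.

19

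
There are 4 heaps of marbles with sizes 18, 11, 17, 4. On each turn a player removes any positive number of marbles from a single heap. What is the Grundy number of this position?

Compute the nim-sum pairwise:
18 XOR 11 = 25
25 XOR 17 = 8
8 XOR 4 = 12

12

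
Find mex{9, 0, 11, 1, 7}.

2

The values 0, 1 are all present; 2 is the first non-negative integer missing from the set.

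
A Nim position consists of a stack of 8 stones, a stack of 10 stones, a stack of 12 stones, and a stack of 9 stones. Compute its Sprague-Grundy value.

Compute the nim-sum pairwise:
8 XOR 10 = 2
2 XOR 12 = 14
14 XOR 9 = 7

7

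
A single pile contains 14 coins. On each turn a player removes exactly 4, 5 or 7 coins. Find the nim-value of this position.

0

Grundy values for subtraction set {4, 5, 7}:
g(0) = mex{} = 0
g(1) = mex{} = 0
g(2) = mex{} = 0
g(3) = mex{} = 0
g(4) = mex{0} = 1
g(5) = mex{0} = 1
g(6) = mex{0} = 1
g(7) = mex{0} = 1
g(8) = mex{0,1} = 2
g(9) = mex{0,1} = 2
g(10) = mex{0,1} = 2
g(11) = mex{1} = 0
g(12) = mex{1,2} = 0
g(13) = mex{1,2} = 0
g(14) = mex{1,2} = 0
So g(14) = 0.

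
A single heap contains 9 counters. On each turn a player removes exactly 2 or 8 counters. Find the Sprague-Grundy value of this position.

Compute g(0), g(1), … for moves {2, 8}:
k:     0  1  2  3  4  5  6  7  8  9
g(k):  0  0  1  1  0  0  1  1  2  2
So g(9) = 2.

2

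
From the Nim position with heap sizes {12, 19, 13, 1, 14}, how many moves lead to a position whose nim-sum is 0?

Write each in binary and XOR column by column:
  01100  (12)
  10011  (19)
  01101  (13)
  00001  (1)
  01110  (14)
  -----
  11101  (29)
The overall nim-sum is X = 29. A heap of size p has a winning move iff p XOR X < p (reduce it to p XOR X).
  12: 12 XOR 29 = 17 ≥ 12 — no move.
  19: 19 XOR 29 = 14 < 19 — winning move (to 14).
  13: 13 XOR 29 = 16 ≥ 13 — no move.
  1: 1 XOR 29 = 28 ≥ 1 — no move.
  14: 14 XOR 29 = 19 ≥ 14 — no move.
That gives 1 winning move.

1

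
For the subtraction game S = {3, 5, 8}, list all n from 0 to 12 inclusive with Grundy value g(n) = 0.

0, 1, 2, 11, 12

Grundy values for subtraction set {3, 5, 8}:
k:     0  1  2  3  4  5  6  7  8  9 10 11 12
g(k):  0  0  0  1  1  1  2  2  2  3  3  0  0
The P-positions (g = 0) in 0..12 are 0, 1, 2, 11, 12.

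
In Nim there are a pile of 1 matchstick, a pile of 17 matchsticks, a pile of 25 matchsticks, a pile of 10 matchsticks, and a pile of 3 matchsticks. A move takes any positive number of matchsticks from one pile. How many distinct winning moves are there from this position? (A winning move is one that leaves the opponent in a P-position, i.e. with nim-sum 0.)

Nim-sum: 1 ^ 17 ^ 25 ^ 10 ^ 3 = 0.
The nim-sum is already 0, so every move leaves a nonzero nim-sum — there are no winning moves.

0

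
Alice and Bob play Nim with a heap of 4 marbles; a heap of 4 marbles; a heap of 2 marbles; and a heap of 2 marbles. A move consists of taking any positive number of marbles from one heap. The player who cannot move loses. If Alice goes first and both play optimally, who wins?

Compute the nim-sum pairwise:
4 XOR 4 = 0
0 XOR 2 = 2
2 XOR 2 = 0
The nim-sum is 0, so this is a P-position: the player to move is in a losing position under optimal play; Alice is about to move from it and so loses — Bob wins.

Bob wins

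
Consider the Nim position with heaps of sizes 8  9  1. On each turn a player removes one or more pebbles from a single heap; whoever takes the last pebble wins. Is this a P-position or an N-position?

P-position

Nim-sum: 8 XOR 9 XOR 1 = 0.
The nim-sum is 0, so this is a P-position: the player to move is in a losing position under optimal play.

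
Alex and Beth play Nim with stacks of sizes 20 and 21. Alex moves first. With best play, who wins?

Alex wins

Compute the nim-sum pairwise:
20 XOR 21 = 1
The nim-sum is 1 ≠ 0, so this is an N-position: the player to move can win; Alex has a winning move.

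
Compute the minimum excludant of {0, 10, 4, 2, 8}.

0 is in the set but 1 is not, so the mex is 1.

1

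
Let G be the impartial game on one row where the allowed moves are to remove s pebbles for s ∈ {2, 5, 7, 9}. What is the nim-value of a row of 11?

3

Build the Grundy sequence with g(k) = mex{g(k−s) : s ∈ {2, 5, 7, 9}, s ≤ k}:
g(0) = mex{} = 0
g(1) = mex{} = 0
g(2) = mex{0} = 1
g(3) = mex{0} = 1
g(4) = mex{1} = 0
g(5) = mex{0,1} = 2
g(6) = mex{0} = 1
g(7) = mex{0,1,2} = 3
g(8) = mex{0,1} = 2
g(9) = mex{0,1,3} = 2
g(10) = mex{0,1,2} = 3
g(11) = mex{0,1,2} = 3
So g(11) = 3.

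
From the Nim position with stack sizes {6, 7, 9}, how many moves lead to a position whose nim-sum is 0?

1

Write each in binary and XOR column by column:
  0110  (6)
  0111  (7)
  1001  (9)
  ----
  1000  (8)
The overall nim-sum is X = 8. A stack of size p has a winning move iff p XOR X < p (reduce it to p XOR X).
  6: 6 XOR 8 = 14 ≥ 6 — no move.
  7: 7 XOR 8 = 15 ≥ 7 — no move.
  9: 9 XOR 8 = 1 < 9 — winning move (to 1).
That gives 1 winning move.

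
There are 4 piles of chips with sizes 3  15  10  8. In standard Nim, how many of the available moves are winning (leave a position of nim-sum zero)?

3

Nim-sum: 3 ^ 15 ^ 10 ^ 8 = 14.
The overall nim-sum is X = 14. A pile of size p has a winning move iff p XOR X < p (reduce it to p XOR X).
  3: 3 XOR 14 = 13 ≥ 3 — no move.
  15: 15 XOR 14 = 1 < 15 — winning move (to 1).
  10: 10 XOR 14 = 4 < 10 — winning move (to 4).
  8: 8 XOR 14 = 6 < 8 — winning move (to 6).
That gives 3 winning moves.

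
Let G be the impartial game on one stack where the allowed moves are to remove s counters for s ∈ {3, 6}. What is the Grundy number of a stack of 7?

2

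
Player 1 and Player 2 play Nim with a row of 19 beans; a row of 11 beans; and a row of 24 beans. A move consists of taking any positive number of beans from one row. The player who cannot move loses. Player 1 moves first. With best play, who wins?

Nim-sum: 19 ⊕ 11 ⊕ 24 = 0.
The nim-sum is 0, so this is a P-position: the player to move is in a losing position under optimal play; Player 1 is about to move from it and so loses — Player 2 wins.

Player 2 wins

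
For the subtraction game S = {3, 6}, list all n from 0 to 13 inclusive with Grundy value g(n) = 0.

0, 1, 2, 9, 10, 11

Build the Grundy sequence with g(k) = mex{g(k−s) : s ∈ {3, 6}, s ≤ k}:
g(0) = mex{} = 0
g(1) = mex{} = 0
g(2) = mex{} = 0
g(3) = mex{0} = 1
g(4) = mex{0} = 1
g(5) = mex{0} = 1
g(6) = mex{0,1} = 2
g(7) = mex{0,1} = 2
g(8) = mex{0,1} = 2
g(9) = mex{1,2} = 0
g(10) = mex{1,2} = 0
g(11) = mex{1,2} = 0
g(12) = mex{0,2} = 1
g(13) = mex{0,2} = 1
The P-positions (g = 0) in 0..13 are 0, 1, 2, 9, 10, 11.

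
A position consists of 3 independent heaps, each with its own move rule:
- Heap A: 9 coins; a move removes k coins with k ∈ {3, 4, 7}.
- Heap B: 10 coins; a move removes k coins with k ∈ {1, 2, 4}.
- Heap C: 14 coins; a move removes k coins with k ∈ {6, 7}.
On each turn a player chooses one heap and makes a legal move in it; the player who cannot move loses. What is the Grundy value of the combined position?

For heap A, compute g(0), g(1), … with moves {3, 4, 7}:
g(0) = mex{} = 0
g(1) = mex{} = 0
g(2) = mex{} = 0
g(3) = mex{0} = 1
g(4) = mex{0} = 1
g(5) = mex{0} = 1
g(6) = mex{0,1} = 2
g(7) = mex{0,1} = 2
g(8) = mex{0,1} = 2
g(9) = mex{0,1,2} = 3
So g(9) = 3.
Build the Grundy sequence for heap B with g(k) = mex{g(k−s) : s ∈ {1, 2, 4}, s ≤ k}:
g(0) = mex{} = 0
g(1) = mex{0} = 1
g(2) = mex{0,1} = 2
g(3) = mex{1,2} = 0
g(4) = mex{0,2} = 1
g(5) = mex{0,1} = 2
g(6) = mex{1,2} = 0
g(7) = mex{0,2} = 1
g(8) = mex{0,1} = 2
g(9) = mex{1,2} = 0
g(10) = mex{0,2} = 1
So g(10) = 1.
Build the Grundy sequence for heap C with g(k) = mex{g(k−s) : s ∈ {6, 7}, s ≤ k}:
k:     0  1  2  3  4  5  6  7  8  9 10 11 12 13 14
g(k):  0  0  0  0  0  0  1  1  1  1  1  1  2  0  0
So g(14) = 0.
The value of a disjunctive sum is the nim-sum of the parts.
Combined value = 3 ⊕ 1 ⊕ 0 = 2.

2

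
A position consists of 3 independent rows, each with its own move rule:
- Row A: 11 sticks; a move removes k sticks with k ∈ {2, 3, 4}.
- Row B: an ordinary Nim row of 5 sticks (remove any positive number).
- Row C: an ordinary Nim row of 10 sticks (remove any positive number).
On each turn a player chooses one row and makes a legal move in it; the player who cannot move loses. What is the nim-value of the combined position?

For row A, compute g(0), g(1), … with moves {2, 3, 4}:
k:     0  1  2  3  4  5  6  7  8  9 10 11
g(k):  0  0  1  1  2  2  0  0  1  1  2  2
So g(11) = 2.
Row B is a plain Nim row of size 5, so its Grundy value is 5.
Row C is a plain Nim row of size 10, so its Grundy value is 10.
By the Sprague-Grundy theorem, the Grundy value of a sum of independent games is the XOR of the component values.
Combined value = 2 ⊕ 5 ⊕ 10 = 13.

13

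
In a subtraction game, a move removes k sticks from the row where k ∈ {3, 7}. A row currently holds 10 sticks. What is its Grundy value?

0

Grundy values for subtraction set {3, 7}:
k:     0  1  2  3  4  5  6  7  8  9 10
g(k):  0  0  0  1  1  1  0  2  2  1  0
So g(10) = 0.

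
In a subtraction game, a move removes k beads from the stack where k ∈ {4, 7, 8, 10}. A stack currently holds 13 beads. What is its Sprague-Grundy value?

3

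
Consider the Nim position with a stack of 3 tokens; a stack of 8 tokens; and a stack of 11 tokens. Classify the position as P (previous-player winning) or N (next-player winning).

P-position

Compute the nim-sum pairwise:
3 XOR 8 = 11
11 XOR 11 = 0
The nim-sum is 0, so this is a P-position: the player to move is in a losing position under optimal play.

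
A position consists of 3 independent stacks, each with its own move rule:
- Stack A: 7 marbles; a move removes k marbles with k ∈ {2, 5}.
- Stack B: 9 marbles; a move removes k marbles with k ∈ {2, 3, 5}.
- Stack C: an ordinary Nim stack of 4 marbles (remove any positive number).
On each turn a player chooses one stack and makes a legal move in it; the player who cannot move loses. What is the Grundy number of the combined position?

Build the Grundy sequence for stack A with g(k) = mex{g(k−s) : s ∈ {2, 5}, s ≤ k}:
k:     0  1  2  3  4  5  6  7
g(k):  0  0  1  1  0  2  1  0
So g(7) = 0.
For stack B, compute g(0), g(1), … with moves {2, 3, 5}:
g(0) = mex{} = 0
g(1) = mex{} = 0
g(2) = mex{0} = 1
g(3) = mex{0} = 1
g(4) = mex{0,1} = 2
g(5) = mex{0,1} = 2
g(6) = mex{0,1,2} = 3
g(7) = mex{1,2} = 0
g(8) = mex{1,2,3} = 0
g(9) = mex{0,2,3} = 1
So g(9) = 1.
Stack C is a plain Nim stack of size 4, so its Grundy value is 4.
The value of a disjunctive sum is the nim-sum of the parts.
Combined value = 0 ⊕ 1 ⊕ 4 = 5.

5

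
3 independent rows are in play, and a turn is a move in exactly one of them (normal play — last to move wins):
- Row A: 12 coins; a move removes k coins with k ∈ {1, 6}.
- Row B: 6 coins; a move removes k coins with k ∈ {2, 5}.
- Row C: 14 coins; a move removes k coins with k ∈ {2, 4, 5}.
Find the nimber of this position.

0

Grundy values for row A (subtraction set {1, 6}):
g(0) = mex{} = 0
g(1) = mex{0} = 1
g(2) = mex{1} = 0
g(3) = mex{0} = 1
g(4) = mex{1} = 0
g(5) = mex{0} = 1
g(6) = mex{0,1} = 2
g(7) = mex{1,2} = 0
g(8) = mex{0} = 1
g(9) = mex{1} = 0
g(10) = mex{0} = 1
g(11) = mex{1} = 0
g(12) = mex{0,2} = 1
So g(12) = 1.
Build the Grundy sequence for row B with g(k) = mex{g(k−s) : s ∈ {2, 5}, s ≤ k}:
k:     0  1  2  3  4  5  6
g(k):  0  0  1  1  0  2  1
So g(6) = 1.
Build the Grundy sequence for row C with g(k) = mex{g(k−s) : s ∈ {2, 4, 5}, s ≤ k}:
k:     0  1  2  3  4  5  6  7  8  9 10 11 12 13 14
g(k):  0  0  1  1  2  2  3  0  0  1  1  2  2  3  0
So g(14) = 0.
The value of a disjunctive sum is the nim-sum of the parts.
Combined value = 1 XOR 1 XOR 0 = 0.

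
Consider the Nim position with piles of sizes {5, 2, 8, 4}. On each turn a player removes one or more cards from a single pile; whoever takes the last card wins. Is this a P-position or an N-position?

Nim-sum: 5 ^ 2 ^ 8 ^ 4 = 11.
The nim-sum is 11 ≠ 0, so this is an N-position: the player to move can win.

N-position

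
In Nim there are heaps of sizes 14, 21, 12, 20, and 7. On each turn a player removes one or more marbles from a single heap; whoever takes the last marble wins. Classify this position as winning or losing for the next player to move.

Nim-sum: 14 ⊕ 21 ⊕ 12 ⊕ 20 ⊕ 7 = 4.
The nim-sum is 4 ≠ 0, so this is an N-position: the player to move can win.

Winning position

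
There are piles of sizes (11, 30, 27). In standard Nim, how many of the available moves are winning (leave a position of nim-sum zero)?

3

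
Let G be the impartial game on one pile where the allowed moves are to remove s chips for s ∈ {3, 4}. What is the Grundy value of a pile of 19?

1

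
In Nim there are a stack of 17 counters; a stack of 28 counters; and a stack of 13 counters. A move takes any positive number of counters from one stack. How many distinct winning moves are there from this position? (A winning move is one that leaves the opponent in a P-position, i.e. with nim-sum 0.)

0

Nim-sum: 17 ⊕ 28 ⊕ 13 = 0.
The nim-sum is already 0, so every move leaves a nonzero nim-sum — there are no winning moves.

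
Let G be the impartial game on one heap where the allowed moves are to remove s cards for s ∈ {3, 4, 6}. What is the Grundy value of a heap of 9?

Grundy values for subtraction set {3, 4, 6}:
g(0) = mex{} = 0
g(1) = mex{} = 0
g(2) = mex{} = 0
g(3) = mex{0} = 1
g(4) = mex{0} = 1
g(5) = mex{0} = 1
g(6) = mex{0,1} = 2
g(7) = mex{0,1} = 2
g(8) = mex{0,1} = 2
g(9) = mex{1,2} = 0
So g(9) = 0.

0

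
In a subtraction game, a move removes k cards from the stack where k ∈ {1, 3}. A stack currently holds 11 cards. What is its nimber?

Build the Grundy sequence with g(k) = mex{g(k−s) : s ∈ {1, 3}, s ≤ k}:
g(0) = mex{} = 0
g(1) = mex{0} = 1
g(2) = mex{1} = 0
g(3) = mex{0} = 1
g(4) = mex{1} = 0
g(5) = mex{0} = 1
g(6) = mex{1} = 0
g(7) = mex{0} = 1
g(8) = mex{1} = 0
g(9) = mex{0} = 1
g(10) = mex{1} = 0
g(11) = mex{0} = 1
So g(11) = 1.

1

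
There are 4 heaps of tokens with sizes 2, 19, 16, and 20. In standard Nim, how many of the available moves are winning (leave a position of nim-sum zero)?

Write each in binary and XOR column by column:
  00010  (2)
  10011  (19)
  10000  (16)
  10100  (20)
  -----
  10101  (21)
The overall nim-sum is X = 21. A heap of size p has a winning move iff p XOR X < p (reduce it to p XOR X).
  2: 2 XOR 21 = 23 ≥ 2 — no move.
  19: 19 XOR 21 = 6 < 19 — winning move (to 6).
  16: 16 XOR 21 = 5 < 16 — winning move (to 5).
  20: 20 XOR 21 = 1 < 20 — winning move (to 1).
That gives 3 winning moves.

3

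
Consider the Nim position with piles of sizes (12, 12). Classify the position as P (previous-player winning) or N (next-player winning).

P-position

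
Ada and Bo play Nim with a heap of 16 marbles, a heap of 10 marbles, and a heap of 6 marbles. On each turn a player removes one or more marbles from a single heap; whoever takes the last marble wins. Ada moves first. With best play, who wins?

Nim-sum: 16 ^ 10 ^ 6 = 28.
The nim-sum is 28 ≠ 0, so this is an N-position: the player to move can win; Ada has a winning move.

Ada wins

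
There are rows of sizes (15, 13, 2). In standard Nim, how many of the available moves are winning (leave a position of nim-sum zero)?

Nim-sum: 15 ⊕ 13 ⊕ 2 = 0.
The nim-sum is already 0, so every move leaves a nonzero nim-sum — there are no winning moves.

0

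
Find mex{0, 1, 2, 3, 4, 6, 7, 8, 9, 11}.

5

The values 0, 1, 2, 3, 4 are all present; 5 is the first non-negative integer missing from the set.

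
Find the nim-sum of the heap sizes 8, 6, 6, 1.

Nim-sum: 8 XOR 6 XOR 6 XOR 1 = 9.

9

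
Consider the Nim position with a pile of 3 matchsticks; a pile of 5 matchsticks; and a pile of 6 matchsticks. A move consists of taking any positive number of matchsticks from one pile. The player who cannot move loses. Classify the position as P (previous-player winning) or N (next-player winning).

P-position

Write each in binary and XOR column by column:
  011  (3)
  101  (5)
  110  (6)
  ---
  000  (0)
The nim-sum is 0, so this is a P-position: the player to move is in a losing position under optimal play.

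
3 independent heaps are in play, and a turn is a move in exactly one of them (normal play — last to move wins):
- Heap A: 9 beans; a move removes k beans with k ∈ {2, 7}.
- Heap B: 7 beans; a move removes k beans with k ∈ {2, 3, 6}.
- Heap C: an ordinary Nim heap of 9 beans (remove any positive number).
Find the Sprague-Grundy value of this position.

Grundy values for heap A (subtraction set {2, 7}):
k:     0  1  2  3  4  5  6  7  8  9
g(k):  0  0  1  1  0  0  1  1  2  0
So g(9) = 0.
For heap B, compute g(0), g(1), … with moves {2, 3, 6}:
k:     0  1  2  3  4  5  6  7
g(k):  0  0  1  1  2  0  3  1
So g(7) = 1.
Heap C is a plain Nim heap of size 9, so its Grundy value is 9.
By the Sprague-Grundy theorem, the Grundy value of a sum of independent games is the XOR of the component values.
Combined value = 0 ⊕ 1 ⊕ 9 = 8.

8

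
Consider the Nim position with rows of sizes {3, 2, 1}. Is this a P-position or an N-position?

Compute the nim-sum pairwise:
3 ^ 2 = 1
1 ^ 1 = 0
The nim-sum is 0, so this is a P-position: the player to move is in a losing position under optimal play.

P-position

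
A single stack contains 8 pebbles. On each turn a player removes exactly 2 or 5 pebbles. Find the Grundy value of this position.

0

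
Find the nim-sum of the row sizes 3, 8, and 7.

Nim-sum: 3 ⊕ 8 ⊕ 7 = 12.

12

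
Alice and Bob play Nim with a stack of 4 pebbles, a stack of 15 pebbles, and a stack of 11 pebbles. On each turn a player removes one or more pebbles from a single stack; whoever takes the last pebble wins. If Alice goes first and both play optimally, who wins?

Nim-sum: 4 XOR 15 XOR 11 = 0.
The nim-sum is 0, so this is a P-position: the player to move is in a losing position under optimal play; Alice is about to move from it and so loses — Bob wins.

Bob wins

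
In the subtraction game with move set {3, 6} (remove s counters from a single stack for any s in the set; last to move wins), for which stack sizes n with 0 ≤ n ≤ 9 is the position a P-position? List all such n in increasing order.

0, 1, 2, 9

Grundy values for subtraction set {3, 6}:
k:     0  1  2  3  4  5  6  7  8  9
g(k):  0  0  0  1  1  1  2  2  2  0
The P-positions (g = 0) in 0..9 are 0, 1, 2, 9.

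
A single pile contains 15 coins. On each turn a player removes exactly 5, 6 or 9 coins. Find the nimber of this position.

Compute g(0), g(1), … for moves {5, 6, 9}:
k:     0  1  2  3  4  5  6  7  8  9 10 11 12 13 14 15
g(k):  0  0  0  0  0  1  1  1  1  1  2  2  2  2  0  0
So g(15) = 0.

0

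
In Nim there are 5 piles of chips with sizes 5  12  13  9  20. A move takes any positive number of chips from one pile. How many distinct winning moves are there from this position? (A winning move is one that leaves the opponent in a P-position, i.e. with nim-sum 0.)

Compute the nim-sum pairwise:
5 XOR 12 = 9
9 XOR 13 = 4
4 XOR 9 = 13
13 XOR 20 = 25
The overall nim-sum is X = 25. A pile of size p has a winning move iff p XOR X < p (reduce it to p XOR X).
  5: 5 XOR 25 = 28 ≥ 5 — no move.
  12: 12 XOR 25 = 21 ≥ 12 — no move.
  13: 13 XOR 25 = 20 ≥ 13 — no move.
  9: 9 XOR 25 = 16 ≥ 9 — no move.
  20: 20 XOR 25 = 13 < 20 — winning move (to 13).
That gives 1 winning move.

1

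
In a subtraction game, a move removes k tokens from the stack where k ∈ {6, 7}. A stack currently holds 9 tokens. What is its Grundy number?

Compute g(0), g(1), … for moves {6, 7}:
g(0) = mex{} = 0
g(1) = mex{} = 0
g(2) = mex{} = 0
g(3) = mex{} = 0
g(4) = mex{} = 0
g(5) = mex{} = 0
g(6) = mex{0} = 1
g(7) = mex{0} = 1
g(8) = mex{0} = 1
g(9) = mex{0} = 1
So g(9) = 1.

1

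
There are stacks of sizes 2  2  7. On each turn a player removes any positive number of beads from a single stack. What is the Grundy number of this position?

7

Compute the nim-sum pairwise:
2 ^ 2 = 0
0 ^ 7 = 7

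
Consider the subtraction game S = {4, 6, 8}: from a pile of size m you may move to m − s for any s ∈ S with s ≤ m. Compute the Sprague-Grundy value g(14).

0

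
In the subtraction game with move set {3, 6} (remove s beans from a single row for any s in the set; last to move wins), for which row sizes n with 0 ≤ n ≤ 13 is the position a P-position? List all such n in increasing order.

0, 1, 2, 9, 10, 11

Compute g(0), g(1), … for moves {3, 6}:
g(0) = mex{} = 0
g(1) = mex{} = 0
g(2) = mex{} = 0
g(3) = mex{0} = 1
g(4) = mex{0} = 1
g(5) = mex{0} = 1
g(6) = mex{0,1} = 2
g(7) = mex{0,1} = 2
g(8) = mex{0,1} = 2
g(9) = mex{1,2} = 0
g(10) = mex{1,2} = 0
g(11) = mex{1,2} = 0
g(12) = mex{0,2} = 1
g(13) = mex{0,2} = 1
The P-positions (g = 0) in 0..13 are 0, 1, 2, 9, 10, 11.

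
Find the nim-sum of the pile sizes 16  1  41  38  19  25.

Nim-sum: 16 XOR 1 XOR 41 XOR 38 XOR 19 XOR 25 = 20.

20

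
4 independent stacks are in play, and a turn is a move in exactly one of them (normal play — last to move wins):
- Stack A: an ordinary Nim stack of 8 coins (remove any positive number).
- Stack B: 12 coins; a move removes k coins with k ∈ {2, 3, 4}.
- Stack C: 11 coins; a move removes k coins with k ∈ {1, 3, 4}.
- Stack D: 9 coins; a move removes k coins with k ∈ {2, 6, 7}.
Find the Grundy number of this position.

Stack A is a plain Nim stack of size 8, so its Grundy value is 8.
Grundy values for stack B (subtraction set {2, 3, 4}):
g(0) = mex{} = 0
g(1) = mex{} = 0
g(2) = mex{0} = 1
g(3) = mex{0} = 1
g(4) = mex{0,1} = 2
g(5) = mex{0,1} = 2
g(6) = mex{1,2} = 0
g(7) = mex{1,2} = 0
g(8) = mex{0,2} = 1
g(9) = mex{0,2} = 1
g(10) = mex{0,1} = 2
g(11) = mex{0,1} = 2
g(12) = mex{1,2} = 0
So g(12) = 0.
For stack C, compute g(0), g(1), … with moves {1, 3, 4}:
k:     0  1  2  3  4  5  6  7  8  9 10 11
g(k):  0  1  0  1  2  3  2  0  1  0  1  2
So g(11) = 2.
Build the Grundy sequence for stack D with g(k) = mex{g(k−s) : s ∈ {2, 6, 7}, s ≤ k}:
k:     0  1  2  3  4  5  6  7  8  9
g(k):  0  0  1  1  0  0  1  1  2  0
So g(9) = 0.
By the Sprague-Grundy theorem, the Grundy value of a sum of independent games is the XOR of the component values.
Combined value = 8 ⊕ 0 ⊕ 2 ⊕ 0 = 10.

10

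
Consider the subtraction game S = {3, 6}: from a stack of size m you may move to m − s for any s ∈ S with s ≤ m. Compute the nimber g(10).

Compute g(0), g(1), … for moves {3, 6}:
k:     0  1  2  3  4  5  6  7  8  9 10
g(k):  0  0  0  1  1  1  2  2  2  0  0
So g(10) = 0.

0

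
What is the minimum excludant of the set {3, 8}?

0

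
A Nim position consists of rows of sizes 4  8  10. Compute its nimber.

6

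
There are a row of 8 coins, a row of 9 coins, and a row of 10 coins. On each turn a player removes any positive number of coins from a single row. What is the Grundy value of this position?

Nim-sum: 8 ^ 9 ^ 10 = 11.

11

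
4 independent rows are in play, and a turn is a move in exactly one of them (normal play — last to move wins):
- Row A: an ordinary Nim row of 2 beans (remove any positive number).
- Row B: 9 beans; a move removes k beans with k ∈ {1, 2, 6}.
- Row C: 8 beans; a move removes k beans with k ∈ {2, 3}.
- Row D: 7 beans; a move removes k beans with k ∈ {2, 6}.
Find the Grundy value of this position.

0

Row A is a plain Nim row of size 2, so its Grundy value is 2.
Grundy values for row B (subtraction set {1, 2, 6}):
k:     0  1  2  3  4  5  6  7  8  9
g(k):  0  1  2  0  1  2  3  0  1  2
So g(9) = 2.
For row C, compute g(0), g(1), … with moves {2, 3}:
k:     0  1  2  3  4  5  6  7  8
g(k):  0  0  1  1  2  0  0  1  1
So g(8) = 1.
Build the Grundy sequence for row D with g(k) = mex{g(k−s) : s ∈ {2, 6}, s ≤ k}:
g(0) = mex{} = 0
g(1) = mex{} = 0
g(2) = mex{0} = 1
g(3) = mex{0} = 1
g(4) = mex{1} = 0
g(5) = mex{1} = 0
g(6) = mex{0} = 1
g(7) = mex{0} = 1
So g(7) = 1.
The value of a disjunctive sum is the nim-sum of the parts.
Combined value = 2 XOR 2 XOR 1 XOR 1 = 0.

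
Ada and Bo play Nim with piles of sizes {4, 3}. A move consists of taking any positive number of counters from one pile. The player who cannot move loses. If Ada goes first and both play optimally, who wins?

Ada wins

Nim-sum: 4 XOR 3 = 7.
The nim-sum is 7 ≠ 0, so this is an N-position: the player to move can win; Ada has a winning move.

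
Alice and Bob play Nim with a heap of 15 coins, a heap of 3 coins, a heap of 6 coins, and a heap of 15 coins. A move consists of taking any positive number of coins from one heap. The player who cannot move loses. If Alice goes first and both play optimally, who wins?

Alice wins

Nim-sum: 15 XOR 3 XOR 6 XOR 15 = 5.
The nim-sum is 5 ≠ 0, so this is an N-position: the player to move can win; Alice has a winning move.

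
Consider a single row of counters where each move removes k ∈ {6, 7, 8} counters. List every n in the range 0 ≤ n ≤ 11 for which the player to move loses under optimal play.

0, 1, 2, 3, 4, 5

Compute g(0), g(1), … for moves {6, 7, 8}:
g(0) = mex{} = 0
g(1) = mex{} = 0
g(2) = mex{} = 0
g(3) = mex{} = 0
g(4) = mex{} = 0
g(5) = mex{} = 0
g(6) = mex{0} = 1
g(7) = mex{0} = 1
g(8) = mex{0} = 1
g(9) = mex{0} = 1
g(10) = mex{0} = 1
g(11) = mex{0} = 1
The P-positions (g = 0) in 0..11 are 0, 1, 2, 3, 4, 5.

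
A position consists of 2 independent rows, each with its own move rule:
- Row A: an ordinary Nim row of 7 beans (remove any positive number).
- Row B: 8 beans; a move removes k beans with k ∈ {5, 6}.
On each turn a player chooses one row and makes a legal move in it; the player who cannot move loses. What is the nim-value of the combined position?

Row A is a plain Nim row of size 7, so its Grundy value is 7.
Build the Grundy sequence for row B with g(k) = mex{g(k−s) : s ∈ {5, 6}, s ≤ k}:
g(0) = mex{} = 0
g(1) = mex{} = 0
g(2) = mex{} = 0
g(3) = mex{} = 0
g(4) = mex{} = 0
g(5) = mex{0} = 1
g(6) = mex{0} = 1
g(7) = mex{0} = 1
g(8) = mex{0} = 1
So g(8) = 1.
The value of a disjunctive sum is the nim-sum of the parts.
Combined value = 7 XOR 1 = 6.

6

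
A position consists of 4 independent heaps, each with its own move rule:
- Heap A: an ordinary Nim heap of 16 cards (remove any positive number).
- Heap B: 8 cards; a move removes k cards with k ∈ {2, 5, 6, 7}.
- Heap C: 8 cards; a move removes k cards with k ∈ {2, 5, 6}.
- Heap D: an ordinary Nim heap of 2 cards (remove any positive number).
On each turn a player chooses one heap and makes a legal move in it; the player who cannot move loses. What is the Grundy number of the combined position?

16

Heap A is a plain Nim heap of size 16, so its Grundy value is 16.
Grundy values for heap B (subtraction set {2, 5, 6, 7}):
k:     0  1  2  3  4  5  6  7  8
g(k):  0  0  1  1  0  2  1  3  2
So g(8) = 2.
Grundy values for heap C (subtraction set {2, 5, 6}):
k:     0  1  2  3  4  5  6  7  8
g(k):  0  0  1  1  0  2  1  3  0
So g(8) = 0.
Heap D is a plain Nim heap of size 2, so its Grundy value is 2.
By the Sprague-Grundy theorem, the Grundy value of a sum of independent games is the XOR of the component values.
Combined value = 16 XOR 2 XOR 0 XOR 2 = 16.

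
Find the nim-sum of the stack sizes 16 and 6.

22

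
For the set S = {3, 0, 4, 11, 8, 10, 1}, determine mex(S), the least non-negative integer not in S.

2

The values 0, 1 are all present; 2 is the first non-negative integer missing from the set.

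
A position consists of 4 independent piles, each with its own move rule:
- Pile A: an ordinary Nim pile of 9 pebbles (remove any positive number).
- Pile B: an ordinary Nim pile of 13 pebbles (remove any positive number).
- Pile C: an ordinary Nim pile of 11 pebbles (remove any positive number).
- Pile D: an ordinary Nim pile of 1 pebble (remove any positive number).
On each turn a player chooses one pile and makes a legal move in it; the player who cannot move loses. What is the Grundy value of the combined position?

14

Pile A is a plain Nim pile of size 9, so its Grundy value is 9.
Pile B is a plain Nim pile of size 13, so its Grundy value is 13.
Pile C is a plain Nim pile of size 11, so its Grundy value is 11.
Pile D is a plain Nim pile of size 1, so its Grundy value is 1.
By the Sprague-Grundy theorem, the Grundy value of a sum of independent games is the XOR of the component values.
Combined value = 9 XOR 13 XOR 11 XOR 1 = 14.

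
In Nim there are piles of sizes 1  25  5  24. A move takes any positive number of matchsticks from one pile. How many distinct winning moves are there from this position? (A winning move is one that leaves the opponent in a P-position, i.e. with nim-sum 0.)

1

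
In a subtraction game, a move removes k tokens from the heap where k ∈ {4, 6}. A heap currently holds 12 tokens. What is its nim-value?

Compute g(0), g(1), … for moves {4, 6}:
g(0) = mex{} = 0
g(1) = mex{} = 0
g(2) = mex{} = 0
g(3) = mex{} = 0
g(4) = mex{0} = 1
g(5) = mex{0} = 1
g(6) = mex{0} = 1
g(7) = mex{0} = 1
g(8) = mex{0,1} = 2
g(9) = mex{0,1} = 2
g(10) = mex{1} = 0
g(11) = mex{1} = 0
g(12) = mex{1,2} = 0
So g(12) = 0.

0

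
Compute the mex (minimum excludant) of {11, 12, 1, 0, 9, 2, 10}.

The values 0, 1, 2 are all present; 3 is the first non-negative integer missing from the set.

3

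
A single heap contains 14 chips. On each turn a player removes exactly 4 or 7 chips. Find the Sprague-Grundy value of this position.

0

Compute g(0), g(1), … for moves {4, 7}:
k:     0  1  2  3  4  5  6  7  8  9 10 11 12 13 14
g(k):  0  0  0  0  1  1  1  1  2  2  2  0  0  0  0
So g(14) = 0.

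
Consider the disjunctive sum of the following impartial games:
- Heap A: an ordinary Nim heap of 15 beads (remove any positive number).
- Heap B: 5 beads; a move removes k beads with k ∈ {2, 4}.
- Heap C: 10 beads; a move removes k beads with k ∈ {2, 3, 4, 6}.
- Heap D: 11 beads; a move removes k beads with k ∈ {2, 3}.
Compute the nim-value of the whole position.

12

Heap A is a plain Nim heap of size 15, so its Grundy value is 15.
Build the Grundy sequence for heap B with g(k) = mex{g(k−s) : s ∈ {2, 4}, s ≤ k}:
g(0) = mex{} = 0
g(1) = mex{} = 0
g(2) = mex{0} = 1
g(3) = mex{0} = 1
g(4) = mex{0,1} = 2
g(5) = mex{0,1} = 2
So g(5) = 2.
Build the Grundy sequence for heap C with g(k) = mex{g(k−s) : s ∈ {2, 3, 4, 6}, s ≤ k}:
g(0) = mex{} = 0
g(1) = mex{} = 0
g(2) = mex{0} = 1
g(3) = mex{0} = 1
g(4) = mex{0,1} = 2
g(5) = mex{0,1} = 2
g(6) = mex{0,1,2} = 3
g(7) = mex{0,1,2} = 3
g(8) = mex{1,2,3} = 0
g(9) = mex{1,2,3} = 0
g(10) = mex{0,2,3} = 1
So g(10) = 1.
Build the Grundy sequence for heap D with g(k) = mex{g(k−s) : s ∈ {2, 3}, s ≤ k}:
k:     0  1  2  3  4  5  6  7  8  9 10 11
g(k):  0  0  1  1  2  0  0  1  1  2  0  0
So g(11) = 0.
By the Sprague-Grundy theorem, the Grundy value of a sum of independent games is the XOR of the component values.
Combined value = 15 ⊕ 2 ⊕ 1 ⊕ 0 = 12.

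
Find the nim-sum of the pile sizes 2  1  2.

Compute the nim-sum pairwise:
2 ⊕ 1 = 3
3 ⊕ 2 = 1

1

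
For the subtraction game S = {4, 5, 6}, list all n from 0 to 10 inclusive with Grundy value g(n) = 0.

0, 1, 2, 3, 10

Grundy values for subtraction set {4, 5, 6}:
g(0) = mex{} = 0
g(1) = mex{} = 0
g(2) = mex{} = 0
g(3) = mex{} = 0
g(4) = mex{0} = 1
g(5) = mex{0} = 1
g(6) = mex{0} = 1
g(7) = mex{0} = 1
g(8) = mex{0,1} = 2
g(9) = mex{0,1} = 2
g(10) = mex{1} = 0
The P-positions (g = 0) in 0..10 are 0, 1, 2, 3, 10.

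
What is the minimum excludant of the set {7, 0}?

1

0 is in the set but 1 is not, so the mex is 1.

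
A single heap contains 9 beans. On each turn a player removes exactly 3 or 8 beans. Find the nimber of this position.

Build the Grundy sequence with g(k) = mex{g(k−s) : s ∈ {3, 8}, s ≤ k}:
k:     0  1  2  3  4  5  6  7  8  9
g(k):  0  0  0  1  1  1  0  0  2  1
So g(9) = 1.

1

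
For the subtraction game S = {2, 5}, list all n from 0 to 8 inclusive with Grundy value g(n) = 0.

0, 1, 4, 7, 8

Build the Grundy sequence with g(k) = mex{g(k−s) : s ∈ {2, 5}, s ≤ k}:
k:     0  1  2  3  4  5  6  7  8
g(k):  0  0  1  1  0  2  1  0  0
The P-positions (g = 0) in 0..8 are 0, 1, 4, 7, 8.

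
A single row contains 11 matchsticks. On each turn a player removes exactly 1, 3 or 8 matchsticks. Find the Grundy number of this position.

0

Grundy values for subtraction set {1, 3, 8}:
g(0) = mex{} = 0
g(1) = mex{0} = 1
g(2) = mex{1} = 0
g(3) = mex{0} = 1
g(4) = mex{1} = 0
g(5) = mex{0} = 1
g(6) = mex{1} = 0
g(7) = mex{0} = 1
g(8) = mex{0,1} = 2
g(9) = mex{0,1,2} = 3
g(10) = mex{0,1,3} = 2
g(11) = mex{1,2} = 0
So g(11) = 0.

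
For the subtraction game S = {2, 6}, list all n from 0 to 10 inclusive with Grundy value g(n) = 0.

0, 1, 4, 5, 8, 9

Compute g(0), g(1), … for moves {2, 6}:
k:     0  1  2  3  4  5  6  7  8  9 10
g(k):  0  0  1  1  0  0  1  1  0  0  1
The P-positions (g = 0) in 0..10 are 0, 1, 4, 5, 8, 9.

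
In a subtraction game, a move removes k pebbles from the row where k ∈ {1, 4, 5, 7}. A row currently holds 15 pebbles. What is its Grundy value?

3

Grundy values for subtraction set {1, 4, 5, 7}:
k:     0  1  2  3  4  5  6  7  8  9 10 11 12 13 14 15
g(k):  0  1  0  1  2  3  2  3  0  1  0  1  2  3  2  3
So g(15) = 3.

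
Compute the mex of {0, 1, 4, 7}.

2

The values 0, 1 are all present; 2 is the first non-negative integer missing from the set.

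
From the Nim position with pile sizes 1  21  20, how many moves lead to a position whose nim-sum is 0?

0

Write each in binary and XOR column by column:
  00001  (1)
  10101  (21)
  10100  (20)
  -----
  00000  (0)
The nim-sum is already 0, so every move leaves a nonzero nim-sum — there are no winning moves.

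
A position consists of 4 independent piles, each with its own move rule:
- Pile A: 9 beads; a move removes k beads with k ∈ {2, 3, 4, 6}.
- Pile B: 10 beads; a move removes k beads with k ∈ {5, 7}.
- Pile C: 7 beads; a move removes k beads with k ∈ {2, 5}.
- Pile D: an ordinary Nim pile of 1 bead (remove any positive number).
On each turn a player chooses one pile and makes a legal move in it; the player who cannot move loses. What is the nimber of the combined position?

3

Grundy values for pile A (subtraction set {2, 3, 4, 6}):
k:     0  1  2  3  4  5  6  7  8  9
g(k):  0  0  1  1  2  2  3  3  0  0
So g(9) = 0.
For pile B, compute g(0), g(1), … with moves {5, 7}:
g(0) = mex{} = 0
g(1) = mex{} = 0
g(2) = mex{} = 0
g(3) = mex{} = 0
g(4) = mex{} = 0
g(5) = mex{0} = 1
g(6) = mex{0} = 1
g(7) = mex{0} = 1
g(8) = mex{0} = 1
g(9) = mex{0} = 1
g(10) = mex{0,1} = 2
So g(10) = 2.
Build the Grundy sequence for pile C with g(k) = mex{g(k−s) : s ∈ {2, 5}, s ≤ k}:
k:     0  1  2  3  4  5  6  7
g(k):  0  0  1  1  0  2  1  0
So g(7) = 0.
Pile D is a plain Nim pile of size 1, so its Grundy value is 1.
By the Sprague-Grundy theorem, the Grundy value of a sum of independent games is the XOR of the component values.
Combined value = 0 XOR 2 XOR 0 XOR 1 = 3.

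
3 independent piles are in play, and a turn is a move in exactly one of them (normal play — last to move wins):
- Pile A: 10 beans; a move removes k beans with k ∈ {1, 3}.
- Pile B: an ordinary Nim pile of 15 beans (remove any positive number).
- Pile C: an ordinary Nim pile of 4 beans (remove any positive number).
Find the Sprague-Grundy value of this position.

For pile A, compute g(0), g(1), … with moves {1, 3}:
k:     0  1  2  3  4  5  6  7  8  9 10
g(k):  0  1  0  1  0  1  0  1  0  1  0
So g(10) = 0.
Pile B is a plain Nim pile of size 15, so its Grundy value is 15.
Pile C is a plain Nim pile of size 4, so its Grundy value is 4.
By the Sprague-Grundy theorem, the Grundy value of a sum of independent games is the XOR of the component values.
Combined value = 0 ⊕ 15 ⊕ 4 = 11.

11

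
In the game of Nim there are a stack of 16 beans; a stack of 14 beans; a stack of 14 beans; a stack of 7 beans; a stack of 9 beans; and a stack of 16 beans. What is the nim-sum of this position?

14

Compute the nim-sum pairwise:
16 ^ 14 = 30
30 ^ 14 = 16
16 ^ 7 = 23
23 ^ 9 = 30
30 ^ 16 = 14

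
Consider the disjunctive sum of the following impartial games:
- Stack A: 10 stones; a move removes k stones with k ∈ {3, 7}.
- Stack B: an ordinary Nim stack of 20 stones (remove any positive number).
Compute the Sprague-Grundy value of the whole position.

For stack A, compute g(0), g(1), … with moves {3, 7}:
g(0) = mex{} = 0
g(1) = mex{} = 0
g(2) = mex{} = 0
g(3) = mex{0} = 1
g(4) = mex{0} = 1
g(5) = mex{0} = 1
g(6) = mex{1} = 0
g(7) = mex{0,1} = 2
g(8) = mex{0,1} = 2
g(9) = mex{0} = 1
g(10) = mex{1,2} = 0
So g(10) = 0.
Stack B is a plain Nim stack of size 20, so its Grundy value is 20.
The value of a disjunctive sum is the nim-sum of the parts.
Combined value = 0 XOR 20 = 20.

20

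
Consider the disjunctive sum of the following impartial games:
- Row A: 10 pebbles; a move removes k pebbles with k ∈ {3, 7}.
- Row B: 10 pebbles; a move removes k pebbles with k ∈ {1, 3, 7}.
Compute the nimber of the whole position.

0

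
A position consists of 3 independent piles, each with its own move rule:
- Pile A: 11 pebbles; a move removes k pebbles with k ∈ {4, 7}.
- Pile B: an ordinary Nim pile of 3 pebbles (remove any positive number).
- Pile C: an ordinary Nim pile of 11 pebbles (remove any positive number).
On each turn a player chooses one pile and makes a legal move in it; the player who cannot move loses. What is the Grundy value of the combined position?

For pile A, compute g(0), g(1), … with moves {4, 7}:
g(0) = mex{} = 0
g(1) = mex{} = 0
g(2) = mex{} = 0
g(3) = mex{} = 0
g(4) = mex{0} = 1
g(5) = mex{0} = 1
g(6) = mex{0} = 1
g(7) = mex{0} = 1
g(8) = mex{0,1} = 2
g(9) = mex{0,1} = 2
g(10) = mex{0,1} = 2
g(11) = mex{1} = 0
So g(11) = 0.
Pile B is a plain Nim pile of size 3, so its Grundy value is 3.
Pile C is a plain Nim pile of size 11, so its Grundy value is 11.
The value of a disjunctive sum is the nim-sum of the parts.
Combined value = 0 XOR 3 XOR 11 = 8.

8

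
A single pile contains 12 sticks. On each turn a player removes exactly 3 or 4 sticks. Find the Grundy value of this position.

Grundy values for subtraction set {3, 4}:
g(0) = mex{} = 0
g(1) = mex{} = 0
g(2) = mex{} = 0
g(3) = mex{0} = 1
g(4) = mex{0} = 1
g(5) = mex{0} = 1
g(6) = mex{0,1} = 2
g(7) = mex{1} = 0
g(8) = mex{1} = 0
g(9) = mex{1,2} = 0
g(10) = mex{0,2} = 1
g(11) = mex{0} = 1
g(12) = mex{0} = 1
So g(12) = 1.

1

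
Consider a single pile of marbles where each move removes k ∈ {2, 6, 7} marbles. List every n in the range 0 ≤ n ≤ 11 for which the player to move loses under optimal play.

0, 1, 4, 5, 9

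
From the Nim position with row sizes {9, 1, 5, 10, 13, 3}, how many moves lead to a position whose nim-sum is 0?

3

In binary:
  1001  (9)
  0001  (1)
  0101  (5)
  1010  (10)
  1101  (13)
  0011  (3)
  ----
  1001  (9)
The overall nim-sum is X = 9. A row of size p has a winning move iff p XOR X < p (reduce it to p XOR X).
  9: 9 XOR 9 = 0 < 9 — winning move (to 0).
  1: 1 XOR 9 = 8 ≥ 1 — no move.
  5: 5 XOR 9 = 12 ≥ 5 — no move.
  10: 10 XOR 9 = 3 < 10 — winning move (to 3).
  13: 13 XOR 9 = 4 < 13 — winning move (to 4).
  3: 3 XOR 9 = 10 ≥ 3 — no move.
That gives 3 winning moves.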